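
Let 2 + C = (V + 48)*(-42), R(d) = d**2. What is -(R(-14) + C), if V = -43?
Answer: 16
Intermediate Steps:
C = -212 (C = -2 + (-43 + 48)*(-42) = -2 + 5*(-42) = -2 - 210 = -212)
-(R(-14) + C) = -((-14)**2 - 212) = -(196 - 212) = -1*(-16) = 16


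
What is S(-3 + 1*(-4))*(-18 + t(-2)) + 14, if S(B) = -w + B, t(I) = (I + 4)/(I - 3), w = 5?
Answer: 1174/5 ≈ 234.80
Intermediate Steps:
t(I) = (4 + I)/(-3 + I)
S(B) = -5 + B (S(B) = -1*5 + B = -5 + B)
S(-3 + 1*(-4))*(-18 + t(-2)) + 14 = (-5 + (-3 + 1*(-4)))*(-18 + (4 - 2)/(-3 - 2)) + 14 = (-5 + (-3 - 4))*(-18 + 2/(-5)) + 14 = (-5 - 7)*(-18 - 1/5*2) + 14 = -12*(-18 - 2/5) + 14 = -12*(-92/5) + 14 = 1104/5 + 14 = 1174/5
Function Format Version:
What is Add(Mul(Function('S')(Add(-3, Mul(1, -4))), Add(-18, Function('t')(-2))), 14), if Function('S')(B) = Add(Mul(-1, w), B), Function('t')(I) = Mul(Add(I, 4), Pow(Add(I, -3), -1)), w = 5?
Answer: Rational(1174, 5) ≈ 234.80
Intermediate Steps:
Function('t')(I) = Mul(Pow(Add(-3, I), -1), Add(4, I)) (Function('t')(I) = Mul(Add(4, I), Pow(Add(-3, I), -1)) = Mul(Pow(Add(-3, I), -1), Add(4, I)))
Function('S')(B) = Add(-5, B) (Function('S')(B) = Add(Mul(-1, 5), B) = Add(-5, B))
Add(Mul(Function('S')(Add(-3, Mul(1, -4))), Add(-18, Function('t')(-2))), 14) = Add(Mul(Add(-5, Add(-3, Mul(1, -4))), Add(-18, Mul(Pow(Add(-3, -2), -1), Add(4, -2)))), 14) = Add(Mul(Add(-5, Add(-3, -4)), Add(-18, Mul(Pow(-5, -1), 2))), 14) = Add(Mul(Add(-5, -7), Add(-18, Mul(Rational(-1, 5), 2))), 14) = Add(Mul(-12, Add(-18, Rational(-2, 5))), 14) = Add(Mul(-12, Rational(-92, 5)), 14) = Add(Rational(1104, 5), 14) = Rational(1174, 5)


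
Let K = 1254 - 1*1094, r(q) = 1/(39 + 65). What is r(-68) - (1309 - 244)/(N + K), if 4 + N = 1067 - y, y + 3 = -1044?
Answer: -10849/23608 ≈ -0.45955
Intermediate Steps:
y = -1047 (y = -3 - 1044 = -1047)
N = 2110 (N = -4 + (1067 - 1*(-1047)) = -4 + (1067 + 1047) = -4 + 2114 = 2110)
r(q) = 1/104
K = 160 (K = 1254 - 1094 = 160)
r(-68) - (1309 - 244)/(N + K) = 1/104 - (1309 - 244)/(2110 + 160) = 1/104 - 1065/2270 = 1/104 - 1*213/454 = 1/104 - 213/454 = -10849/23608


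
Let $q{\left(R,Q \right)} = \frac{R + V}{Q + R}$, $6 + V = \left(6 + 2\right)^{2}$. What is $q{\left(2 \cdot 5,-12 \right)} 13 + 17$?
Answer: $-425$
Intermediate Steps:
$V = 58$ ($V = -6 + \left(6 + 2\right)^{2} = -6 + 8^{2} = -6 + 64 = 58$)
$q{\left(R,Q \right)} = \frac{58 + R}{Q + R}$ ($q{\left(R,Q \right)} = \frac{R + 58}{Q + R} = \frac{58 + R}{Q + R}$)
$q{\left(2 \cdot 5,-12 \right)} 13 + 17 = \frac{58 + 2 \cdot 5}{-12 + 2 \cdot 5} \cdot 13 + 17 = \frac{58 + 10}{-12 + 10} \cdot 13 + 17 = \frac{1}{-2} \cdot 68 \cdot 13 + 17 = \left(- \frac{1}{2}\right) 68 \cdot 13 + 17 = \left(-34\right) 13 + 17 = -442 + 17 = -425$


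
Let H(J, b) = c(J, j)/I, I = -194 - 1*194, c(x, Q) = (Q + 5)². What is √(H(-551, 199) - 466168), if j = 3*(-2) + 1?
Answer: 2*I*√116542 ≈ 682.76*I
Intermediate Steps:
j = -5 (j = -6 + 1 = -5)
c(x, Q) = (5 + Q)²
I = -388 (I = -194 - 194 = -388)
H(J, b) = 0 (H(J, b) = (5 - 5)²/(-388) = 0²*(-1/388) = 0*(-1/388) = 0)
√(H(-551, 199) - 466168) = √(0 - 466168) = √(-466168) = 2*I*√116542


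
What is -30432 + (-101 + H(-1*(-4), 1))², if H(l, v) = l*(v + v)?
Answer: -21783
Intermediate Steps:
H(l, v) = 2*l*v (H(l, v) = l*(2*v) = 2*l*v)
-30432 + (-101 + H(-1*(-4), 1))² = -30432 + (-101 + 2*(-1*(-4))*1)² = -30432 + (-101 + 2*4*1)² = -30432 + (-101 + 8)² = -30432 + (-93)² = -30432 + 8649 = -21783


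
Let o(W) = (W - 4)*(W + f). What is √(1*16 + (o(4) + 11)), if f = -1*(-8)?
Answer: 3*√3 ≈ 5.1962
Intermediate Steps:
f = 8
o(W) = (-4 + W)*(8 + W) (o(W) = (W - 4)*(W + 8) = (-4 + W)*(8 + W))
√(1*16 + (o(4) + 11)) = √(1*16 + ((-32 + 4² + 4*4) + 11)) = √(16 + ((-32 + 16 + 16) + 11)) = √(16 + (0 + 11)) = √(16 + 11) = √27 = 3*√3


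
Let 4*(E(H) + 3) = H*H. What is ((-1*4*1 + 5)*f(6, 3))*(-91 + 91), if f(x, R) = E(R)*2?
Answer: 0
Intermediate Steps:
E(H) = -3 + H²/4 (E(H) = -3 + (H*H)/4 = -3 + H²/4)
f(x, R) = -6 + R²/2 (f(x, R) = (-3 + R²/4)*2 = -6 + R²/2)
((-1*4*1 + 5)*f(6, 3))*(-91 + 91) = ((-1*4*1 + 5)*(-6 + (½)*3²))*(-91 + 91) = ((-4*1 + 5)*(-6 + (½)*9))*0 = ((-4 + 5)*(-6 + 9/2))*0 = (1*(-3/2))*0 = -3/2*0 = 0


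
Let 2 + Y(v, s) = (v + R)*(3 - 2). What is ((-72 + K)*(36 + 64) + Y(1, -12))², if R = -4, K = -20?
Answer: 84732025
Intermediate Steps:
Y(v, s) = -6 + v (Y(v, s) = -2 + (v - 4)*(3 - 2) = -2 + (-4 + v)*1 = -2 + (-4 + v) = -6 + v)
((-72 + K)*(36 + 64) + Y(1, -12))² = ((-72 - 20)*(36 + 64) + (-6 + 1))² = (-92*100 - 5)² = (-9200 - 5)² = (-9205)² = 84732025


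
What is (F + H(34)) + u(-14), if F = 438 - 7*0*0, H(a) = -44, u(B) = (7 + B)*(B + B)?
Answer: 590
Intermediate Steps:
u(B) = 2*B*(7 + B) (u(B) = (7 + B)*(2*B) = 2*B*(7 + B))
F = 438 (F = 438 + 0*0 = 438 + 0 = 438)
(F + H(34)) + u(-14) = (438 - 44) + 2*(-14)*(7 - 14) = 394 + 2*(-14)*(-7) = 394 + 196 = 590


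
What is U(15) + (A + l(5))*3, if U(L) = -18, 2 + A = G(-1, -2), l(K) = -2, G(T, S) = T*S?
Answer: -24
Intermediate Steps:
G(T, S) = S*T
A = 0 (A = -2 - 2*(-1) = -2 + 2 = 0)
U(15) + (A + l(5))*3 = -18 + (0 - 2)*3 = -18 - 2*3 = -18 - 6 = -24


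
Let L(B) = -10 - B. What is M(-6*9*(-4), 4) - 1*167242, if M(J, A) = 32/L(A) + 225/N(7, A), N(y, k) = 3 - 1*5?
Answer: -2342995/14 ≈ -1.6736e+5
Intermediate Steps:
N(y, k) = -2 (N(y, k) = 3 - 5 = -2)
M(J, A) = -225/2 + 32/(-10 - A) (M(J, A) = 32/(-10 - A) + 225/(-2) = 32/(-10 - A) + 225*(-1/2) = 32/(-10 - A) - 225/2 = -225/2 + 32/(-10 - A))
M(-6*9*(-4), 4) - 1*167242 = (-2314 - 225*4)/(2*(10 + 4)) - 1*167242 = (1/2)*(-2314 - 900)/14 - 167242 = (1/2)*(1/14)*(-3214) - 167242 = -1607/14 - 167242 = -2342995/14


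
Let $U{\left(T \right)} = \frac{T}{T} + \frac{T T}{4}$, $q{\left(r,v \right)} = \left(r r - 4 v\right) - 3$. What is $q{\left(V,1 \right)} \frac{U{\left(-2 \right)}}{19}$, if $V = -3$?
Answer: $\frac{4}{19} \approx 0.21053$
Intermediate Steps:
$q{\left(r,v \right)} = -3 + r^{2} - 4 v$ ($q{\left(r,v \right)} = \left(r^{2} - 4 v\right) - 3 = -3 + r^{2} - 4 v$)
$U{\left(T \right)} = 1 + \frac{T^{2}}{4}$ ($U{\left(T \right)} = 1 + T^{2} \cdot \frac{1}{4} = 1 + \frac{T^{2}}{4}$)
$q{\left(V,1 \right)} \frac{U{\left(-2 \right)}}{19} = \left(-3 + \left(-3\right)^{2} - 4\right) \frac{1 + \frac{\left(-2\right)^{2}}{4}}{19} = \left(-3 + 9 - 4\right) \left(1 + \frac{1}{4} \cdot 4\right) \frac{1}{19} = 2 \left(1 + 1\right) \frac{1}{19} = 2 \cdot 2 \cdot \frac{1}{19} = 2 \cdot \frac{2}{19} = \frac{4}{19}$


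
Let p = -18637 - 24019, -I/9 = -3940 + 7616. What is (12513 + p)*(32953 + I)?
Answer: 3948733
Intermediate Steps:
I = -33084 (I = -9*(-3940 + 7616) = -9*3676 = -33084)
p = -42656
(12513 + p)*(32953 + I) = (12513 - 42656)*(32953 - 33084) = -30143*(-131) = 3948733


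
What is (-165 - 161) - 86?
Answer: -412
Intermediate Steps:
(-165 - 161) - 86 = -326 - 86 = -412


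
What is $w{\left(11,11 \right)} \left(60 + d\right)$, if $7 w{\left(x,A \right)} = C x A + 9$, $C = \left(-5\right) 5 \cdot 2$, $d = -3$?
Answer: $-49191$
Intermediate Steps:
$C = -50$ ($C = \left(-25\right) 2 = -50$)
$w{\left(x,A \right)} = \frac{9}{7} - \frac{50 A x}{7}$ ($w{\left(x,A \right)} = \frac{- 50 x A + 9}{7} = \frac{- 50 A x + 9}{7} = \frac{9 - 50 A x}{7} = \frac{9}{7} - \frac{50 A x}{7}$)
$w{\left(11,11 \right)} \left(60 + d\right) = \left(\frac{9}{7} - \frac{550}{7} \cdot 11\right) \left(60 - 3\right) = \left(\frac{9}{7} - \frac{6050}{7}\right) 57 = \left(-863\right) 57 = -49191$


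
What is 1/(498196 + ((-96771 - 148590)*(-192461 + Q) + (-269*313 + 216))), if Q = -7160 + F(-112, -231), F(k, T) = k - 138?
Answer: 1/49040962646 ≈ 2.0391e-11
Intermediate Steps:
F(k, T) = -138 + k
Q = -7410 (Q = -7160 + (-138 - 112) = -7160 - 250 = -7410)
1/(498196 + ((-96771 - 148590)*(-192461 + Q) + (-269*313 + 216))) = 1/(498196 + ((-96771 - 148590)*(-192461 - 7410) + (-269*313 + 216))) = 1/(498196 + (-245361*(-199871) + (-84197 + 216))) = 1/(498196 + (49040548431 - 83981)) = 1/(498196 + 49040464450) = 1/49040962646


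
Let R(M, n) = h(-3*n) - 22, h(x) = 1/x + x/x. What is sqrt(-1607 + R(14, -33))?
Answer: I*sqrt(1772881)/33 ≈ 40.348*I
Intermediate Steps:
h(x) = 1 + 1/x (h(x) = 1/x + 1 = 1 + 1/x)
R(M, n) = -22 - (1 - 3*n)/(3*n) (R(M, n) = (1 - 3*n)/((-3*n)) - 22 = (-1/(3*n))*(1 - 3*n) - 22 = -(1 - 3*n)/(3*n) - 22 = -22 - (1 - 3*n)/(3*n))
sqrt(-1607 + R(14, -33)) = sqrt(-1607 + (-21 - 1/3/(-33))) = sqrt(-1607 + (-21 - 1/3*(-1/33))) = sqrt(-1607 + (-21 + 1/99)) = sqrt(-1607 - 2078/99) = sqrt(-161171/99) = I*sqrt(1772881)/33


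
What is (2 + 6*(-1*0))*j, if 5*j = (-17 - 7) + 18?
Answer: -12/5 ≈ -2.4000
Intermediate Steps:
j = -6/5 (j = ((-17 - 7) + 18)/5 = (-24 + 18)/5 = (⅕)*(-6) = -6/5 ≈ -1.2000)
(2 + 6*(-1*0))*j = (2 + 6*(-1*0))*(-6/5) = (2 + 6*0)*(-6/5) = (2 + 0)*(-6/5) = 2*(-6/5) = -12/5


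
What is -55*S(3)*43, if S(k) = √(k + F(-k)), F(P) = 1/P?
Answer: -4730*√6/3 ≈ -3862.0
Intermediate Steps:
S(k) = √(k - 1/k) (S(k) = √(k + 1/(-k)) = √(k - 1/k))
-55*S(3)*43 = -55*√(3 - 1/3)*43 = -55*√(3 - 1*⅓)*43 = -55*√(3 - ⅓)*43 = -110*√6/3*43 = -4730*√6/3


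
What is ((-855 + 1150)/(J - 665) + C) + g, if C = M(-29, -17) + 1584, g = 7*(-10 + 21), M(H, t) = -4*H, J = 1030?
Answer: 129780/73 ≈ 1777.8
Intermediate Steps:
g = 77 (g = 7*11 = 77)
C = 1700 (C = -4*(-29) + 1584 = 116 + 1584 = 1700)
((-855 + 1150)/(J - 665) + C) + g = ((-855 + 1150)/(1030 - 665) + 1700) + 77 = (295/365 + 1700) + 77 = (295*(1/365) + 1700) + 77 = (59/73 + 1700) + 77 = 124159/73 + 77 = 129780/73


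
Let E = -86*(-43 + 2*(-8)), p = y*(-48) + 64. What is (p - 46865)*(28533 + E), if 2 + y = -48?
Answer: -1492184407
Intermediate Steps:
y = -50 (y = -2 - 48 = -50)
p = 2464 (p = -50*(-48) + 64 = 2400 + 64 = 2464)
E = 5074 (E = -86*(-43 - 16) = -86*(-59) = 5074)
(p - 46865)*(28533 + E) = (2464 - 46865)*(28533 + 5074) = -44401*33607 = -1492184407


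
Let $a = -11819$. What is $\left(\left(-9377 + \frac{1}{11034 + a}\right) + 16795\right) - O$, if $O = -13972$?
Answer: $\frac{16791149}{785} \approx 21390.0$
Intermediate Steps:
$\left(\left(-9377 + \frac{1}{11034 + a}\right) + 16795\right) - O = \left(\left(-9377 + \frac{1}{11034 - 11819}\right) + 16795\right) - -13972 = \left(\left(-9377 + \frac{1}{-785}\right) + 16795\right) + 13972 = \left(\left(-9377 - \frac{1}{785}\right) + 16795\right) + 13972 = \left(- \frac{7360946}{785} + 16795\right) + 13972 = \frac{5823129}{785} + 13972 = \frac{16791149}{785}$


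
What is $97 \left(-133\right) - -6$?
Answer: $-12895$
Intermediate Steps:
$97 \left(-133\right) - -6 = -12901 + 6 = -12895$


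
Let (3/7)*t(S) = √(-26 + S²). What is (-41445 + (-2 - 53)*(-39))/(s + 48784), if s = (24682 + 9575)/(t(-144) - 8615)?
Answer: -1278578157795178500/1586999107599722441 - 28272302100*√20710/1586999107599722441 ≈ -0.80566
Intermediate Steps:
t(S) = 7*√(-26 + S²)/3
s = 34257/(-8615 + 7*√20710/3) (s = (24682 + 9575)/(7*√(-26 + (-144)²)/3 - 8615) = 34257/(7*√(-26 + 20736)/3 - 8615) = 34257/(7*√20710/3 - 8615) = 34257/(-8615 + 7*√20710/3) ≈ -4.1377)
(-41445 + (-2 - 53)*(-39))/(s + 48784) = (-41445 + (-2 - 53)*(-39))/((-531223299/133389847 - 719397*√20710/666949235) + 48784) = (-41445 - 55*(-39))/(6506759072749/133389847 - 719397*√20710/666949235) = (-41445 + 2145)/(6506759072749/133389847 - 719397*√20710/666949235) = -39300/(6506759072749/133389847 - 719397*√20710/666949235)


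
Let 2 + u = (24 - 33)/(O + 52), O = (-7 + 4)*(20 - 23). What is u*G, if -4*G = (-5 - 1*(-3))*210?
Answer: -13755/61 ≈ -225.49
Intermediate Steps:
O = 9 (O = -3*(-3) = 9)
G = 105 (G = -(-5 - 1*(-3))*210/4 = -(-5 + 3)*210/4 = -(-1)*210/2 = -1/4*(-420) = 105)
u = -131/61 (u = -2 + (24 - 33)/(9 + 52) = -2 - 9/61 = -131/61 ≈ -2.1475)
u*G = -131/61*105 = -13755/61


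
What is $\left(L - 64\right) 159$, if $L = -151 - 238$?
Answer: $-72027$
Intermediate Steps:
$L = -389$
$\left(L - 64\right) 159 = \left(-389 - 64\right) 159 = \left(-453\right) 159 = -72027$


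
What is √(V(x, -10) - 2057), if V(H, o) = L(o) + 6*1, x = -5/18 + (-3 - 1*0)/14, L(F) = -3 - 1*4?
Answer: 7*I*√42 ≈ 45.365*I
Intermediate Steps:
L(F) = -7 (L(F) = -3 - 4 = -7)
x = -31/63 (x = -5*1/18 + (-3 + 0)*(1/14) = -5/18 - 3*1/14 = -5/18 - 3/14 = -31/63 ≈ -0.49206)
V(H, o) = -1 (V(H, o) = -7 + 6*1 = -7 + 6 = -1)
√(V(x, -10) - 2057) = √(-1 - 2057) = √(-2058) = 7*I*√42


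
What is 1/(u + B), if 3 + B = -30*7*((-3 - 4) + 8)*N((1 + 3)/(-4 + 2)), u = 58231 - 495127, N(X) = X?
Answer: -1/436479 ≈ -2.2911e-6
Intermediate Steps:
u = -436896
B = 417 (B = -3 - 30*7*((-3 - 4) + 8)*(1 + 3)/(-4 + 2) = -3 - 30*7*(-7 + 8)*4/(-2) = -3 - 30*7*1*4*(-½) = -3 - 210*(-2) = -3 - 30*(-14) = -3 + 420 = 417)
1/(u + B) = 1/(-436896 + 417) = 1/(-436479) = -1/436479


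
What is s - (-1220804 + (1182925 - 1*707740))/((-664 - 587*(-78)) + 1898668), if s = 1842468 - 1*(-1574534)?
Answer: 6641935063199/1943790 ≈ 3.4170e+6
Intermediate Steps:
s = 3417002 (s = 1842468 + 1574534 = 3417002)
s - (-1220804 + (1182925 - 1*707740))/((-664 - 587*(-78)) + 1898668) = 3417002 - (-1220804 + (1182925 - 1*707740))/((-664 - 587*(-78)) + 1898668) = 3417002 - (-1220804 + (1182925 - 707740))/((-664 + 45786) + 1898668) = 3417002 - (-1220804 + 475185)/(45122 + 1898668) = 3417002 - (-745619)/1943790 = 3417002 - 1*(-745619/1943790) = 3417002 + 745619/1943790 = 6641935063199/1943790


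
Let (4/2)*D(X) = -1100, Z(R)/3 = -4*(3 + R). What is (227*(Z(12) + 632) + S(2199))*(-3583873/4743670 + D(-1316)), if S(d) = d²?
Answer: -2580313220272093/948734 ≈ -2.7197e+9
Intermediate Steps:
Z(R) = -36 - 12*R (Z(R) = 3*(-4*(3 + R)) = 3*(-12 - 4*R) = -36 - 12*R)
D(X) = -550 (D(X) = (½)*(-1100) = -550)
(227*(Z(12) + 632) + S(2199))*(-3583873/4743670 + D(-1316)) = (227*((-36 - 12*12) + 632) + 2199²)*(-3583873/4743670 - 550) = (227*((-36 - 144) + 632) + 4835601)*(-3583873*1/4743670 - 550) = (227*(-180 + 632) + 4835601)*(-3583873/4743670 - 550) = (227*452 + 4835601)*(-2612602373/4743670) = (102604 + 4835601)*(-2612602373/4743670) = 4938205*(-2612602373/4743670) = -2580313220272093/948734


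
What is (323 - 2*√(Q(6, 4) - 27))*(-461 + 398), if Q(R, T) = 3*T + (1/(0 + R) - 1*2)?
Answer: -20349 + 21*I*√606 ≈ -20349.0 + 516.96*I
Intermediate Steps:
Q(R, T) = -2 + 1/R + 3*T (Q(R, T) = 3*T + (1/R - 2) = 3*T + (-2 + 1/R) = -2 + 1/R + 3*T)
(323 - 2*√(Q(6, 4) - 27))*(-461 + 398) = (323 - 2*√((-2 + 1/6 + 3*4) - 27))*(-461 + 398) = (323 - 2*√((-2 + ⅙ + 12) - 27))*(-63) = (323 - 2*√(61/6 - 27))*(-63) = (323 - I*√606/3)*(-63) = -20349 + 21*I*√606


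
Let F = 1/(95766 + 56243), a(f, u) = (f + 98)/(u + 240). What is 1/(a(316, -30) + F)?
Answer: 5320315/10488656 ≈ 0.50725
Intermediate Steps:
a(f, u) = (98 + f)/(240 + u)
F = 1/152009 ≈ 6.5786e-6
1/(a(316, -30) + F) = 1/((98 + 316)/(240 - 30) + 1/152009) = 1/(414/210 + 1/152009) = 1/((1/210)*414 + 1/152009) = 1/(69/35 + 1/152009) = 1/(10488656/5320315) = 5320315/10488656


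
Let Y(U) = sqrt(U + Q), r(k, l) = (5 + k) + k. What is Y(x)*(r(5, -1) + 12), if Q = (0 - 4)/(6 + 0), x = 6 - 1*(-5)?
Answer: 9*sqrt(93) ≈ 86.793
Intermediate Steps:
r(k, l) = 5 + 2*k
x = 11 (x = 6 + 5 = 11)
Q = -2/3 (Q = -4/6 = -4*1/6 = -2/3 ≈ -0.66667)
Y(U) = sqrt(-2/3 + U) (Y(U) = sqrt(U - 2/3) = sqrt(-2/3 + U))
Y(x)*(r(5, -1) + 12) = (sqrt(-6 + 9*11)/3)*((5 + 2*5) + 12) = (sqrt(-6 + 99)/3)*((5 + 10) + 12) = (sqrt(93)/3)*(15 + 12) = (sqrt(93)/3)*27 = 9*sqrt(93)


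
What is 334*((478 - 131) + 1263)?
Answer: 537740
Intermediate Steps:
334*((478 - 131) + 1263) = 334*(347 + 1263) = 334*1610 = 537740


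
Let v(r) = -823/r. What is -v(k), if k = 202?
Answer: 823/202 ≈ 4.0743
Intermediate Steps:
-v(k) = -(-823)/202 = -1*(-823/202) = 823/202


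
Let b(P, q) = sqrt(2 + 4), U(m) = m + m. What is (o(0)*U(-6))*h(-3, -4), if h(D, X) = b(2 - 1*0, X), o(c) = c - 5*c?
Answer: 0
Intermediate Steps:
U(m) = 2*m
o(c) = -4*c
b(P, q) = sqrt(6)
h(D, X) = sqrt(6)
(o(0)*U(-6))*h(-3, -4) = ((-4*0)*(2*(-6)))*sqrt(6) = (0*(-12))*sqrt(6) = 0*sqrt(6) = 0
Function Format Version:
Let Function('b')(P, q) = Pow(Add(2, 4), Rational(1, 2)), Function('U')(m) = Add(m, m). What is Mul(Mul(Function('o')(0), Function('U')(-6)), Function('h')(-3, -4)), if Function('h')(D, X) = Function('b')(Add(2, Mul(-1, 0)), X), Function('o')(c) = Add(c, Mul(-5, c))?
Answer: 0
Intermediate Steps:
Function('U')(m) = Mul(2, m)
Function('o')(c) = Mul(-4, c)
Function('b')(P, q) = Pow(6, Rational(1, 2))
Function('h')(D, X) = Pow(6, Rational(1, 2))
Mul(Mul(Function('o')(0), Function('U')(-6)), Function('h')(-3, -4)) = Mul(Mul(Mul(-4, 0), Mul(2, -6)), Pow(6, Rational(1, 2))) = Mul(Mul(0, -12), Pow(6, Rational(1, 2))) = Mul(0, Pow(6, Rational(1, 2))) = 0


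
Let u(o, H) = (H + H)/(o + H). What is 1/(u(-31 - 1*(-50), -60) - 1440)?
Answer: -41/58920 ≈ -0.00069586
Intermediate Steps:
u(o, H) = 2*H/(H + o) (u(o, H) = (2*H)/(H + o) = 2*H/(H + o))
1/(u(-31 - 1*(-50), -60) - 1440) = 1/(2*(-60)/(-60 + (-31 - 1*(-50))) - 1440) = 1/(2*(-60)/(-60 + (-31 + 50)) - 1440) = 1/(2*(-60)/(-60 + 19) - 1440) = 1/(2*(-60)/(-41) - 1440) = 1/(2*(-60)*(-1/41) - 1440) = 1/(120/41 - 1440) = 1/(-58920/41) = -41/58920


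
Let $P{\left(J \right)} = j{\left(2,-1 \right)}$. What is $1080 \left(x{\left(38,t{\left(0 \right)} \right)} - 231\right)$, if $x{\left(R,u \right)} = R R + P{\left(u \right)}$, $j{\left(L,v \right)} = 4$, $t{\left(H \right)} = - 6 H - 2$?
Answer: $1314360$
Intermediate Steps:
$t{\left(H \right)} = -2 - 6 H$
$P{\left(J \right)} = 4$
$x{\left(R,u \right)} = 4 + R^{2}$ ($x{\left(R,u \right)} = R R + 4 = R^{2} + 4 = 4 + R^{2}$)
$1080 \left(x{\left(38,t{\left(0 \right)} \right)} - 231\right) = 1080 \left(\left(4 + 38^{2}\right) - 231\right) = 1080 \left(\left(4 + 1444\right) - 231\right) = 1080 \left(1448 - 231\right) = 1080 \cdot 1217 = 1314360$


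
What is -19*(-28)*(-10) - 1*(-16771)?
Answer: 11451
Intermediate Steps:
-19*(-28)*(-10) - 1*(-16771) = 532*(-10) + 16771 = -5320 + 16771 = 11451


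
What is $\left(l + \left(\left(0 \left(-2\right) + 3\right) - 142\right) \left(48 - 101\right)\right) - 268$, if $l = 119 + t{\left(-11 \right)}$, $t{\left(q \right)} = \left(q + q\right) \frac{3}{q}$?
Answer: $7224$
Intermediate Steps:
$t{\left(q \right)} = 6$ ($t{\left(q \right)} = 2 q \frac{3}{q} = 6$)
$l = 125$ ($l = 119 + 6 = 125$)
$\left(l + \left(\left(0 \left(-2\right) + 3\right) - 142\right) \left(48 - 101\right)\right) - 268 = \left(125 + \left(\left(0 \left(-2\right) + 3\right) - 142\right) \left(48 - 101\right)\right) - 268 = \left(125 + \left(\left(0 + 3\right) - 142\right) \left(-53\right)\right) - 268 = \left(125 + \left(3 - 142\right) \left(-53\right)\right) - 268 = \left(125 - -7367\right) - 268 = \left(125 + 7367\right) - 268 = 7492 - 268 = 7224$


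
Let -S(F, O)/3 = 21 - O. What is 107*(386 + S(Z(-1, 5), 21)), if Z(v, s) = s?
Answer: 41302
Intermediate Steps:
S(F, O) = -63 + 3*O (S(F, O) = -3*(21 - O) = -63 + 3*O)
107*(386 + S(Z(-1, 5), 21)) = 107*(386 + (-63 + 3*21)) = 107*(386 + (-63 + 63)) = 107*(386 + 0) = 107*386 = 41302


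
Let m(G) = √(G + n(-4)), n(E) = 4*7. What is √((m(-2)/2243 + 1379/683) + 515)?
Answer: √(1213406972452908 + 1046334827*√26)/1531969 ≈ 22.738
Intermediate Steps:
n(E) = 28
m(G) = √(28 + G) (m(G) = √(G + 28) = √(28 + G))
√((m(-2)/2243 + 1379/683) + 515) = √((√(28 - 2)/2243 + 1379/683) + 515) = √((√26*(1/2243) + 1379*(1/683)) + 515) = √((√26/2243 + 1379/683) + 515) = √((1379/683 + √26/2243) + 515) = √(353124/683 + √26/2243)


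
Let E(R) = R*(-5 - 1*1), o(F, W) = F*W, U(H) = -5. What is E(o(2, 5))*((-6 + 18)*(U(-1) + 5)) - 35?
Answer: -35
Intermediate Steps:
E(R) = -6*R (E(R) = R*(-5 - 1) = R*(-6) = -6*R)
E(o(2, 5))*((-6 + 18)*(U(-1) + 5)) - 35 = (-12*5)*((-6 + 18)*(-5 + 5)) - 35 = (-6*10)*(12*0) - 35 = -60*0 - 35 = 0 - 35 = -35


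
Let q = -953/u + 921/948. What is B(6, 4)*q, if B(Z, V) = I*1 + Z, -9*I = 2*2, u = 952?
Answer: -55525/338436 ≈ -0.16406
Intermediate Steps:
I = -4/9 (I = -2*2/9 = -⅑*4 = -4/9 ≈ -0.44444)
B(Z, V) = -4/9 + Z (B(Z, V) = -4/9*1 + Z = -4/9 + Z)
q = -2221/75208 (q = -953/952 + 921/948 = -953*1/952 + 921*(1/948) = -953/952 + 307/316 = -2221/75208 ≈ -0.029531)
B(6, 4)*q = (-4/9 + 6)*(-2221/75208) = (50/9)*(-2221/75208) = -55525/338436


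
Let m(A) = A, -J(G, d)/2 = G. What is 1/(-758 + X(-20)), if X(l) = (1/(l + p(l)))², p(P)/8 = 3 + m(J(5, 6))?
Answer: -5776/4378207 ≈ -0.0013193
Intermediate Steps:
J(G, d) = -2*G
p(P) = -56 (p(P) = 8*(3 - 2*5) = 8*(3 - 10) = 8*(-7) = -56)
X(l) = (-56 + l)⁻² (X(l) = (1/(l - 56))² = (1/(-56 + l))² = (-56 + l)⁻²)
1/(-758 + X(-20)) = 1/(-758 + (-56 - 20)⁻²) = 1/(-758 + (-76)⁻²) = 1/(-758 + 1/5776) = 1/(-4378207/5776) = -5776/4378207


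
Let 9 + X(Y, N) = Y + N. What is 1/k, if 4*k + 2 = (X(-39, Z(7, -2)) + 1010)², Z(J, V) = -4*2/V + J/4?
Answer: 64/14984609 ≈ 4.2710e-6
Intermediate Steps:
Z(J, V) = -8/V + J/4 (Z(J, V) = -4*2/V + J*(¼) = -4*2/V + J/4 = -8/V + J/4)
X(Y, N) = -9 + N + Y (X(Y, N) = -9 + (Y + N) = -9 + (N + Y) = -9 + N + Y)
k = 14984609/64 (k = -½ + ((-9 + (-8/(-2) + (¼)*7) - 39) + 1010)²/4 = -½ + ((-9 + (-8*(-½) + 7/4) - 39) + 1010)²/4 = -½ + ((-9 + (4 + 7/4) - 39) + 1010)²/4 = -½ + ((-9 + 23/4 - 39) + 1010)²/4 = -½ + (-169/4 + 1010)²/4 = -½ + (3871/4)²/4 = -½ + (¼)*(14984641/16) = -½ + 14984641/64 = 14984609/64 ≈ 2.3413e+5)
1/k = 1/(14984609/64) = 64/14984609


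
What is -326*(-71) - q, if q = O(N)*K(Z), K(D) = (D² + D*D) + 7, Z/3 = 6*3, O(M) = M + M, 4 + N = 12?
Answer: -70278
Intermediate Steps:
N = 8 (N = -4 + 12 = 8)
O(M) = 2*M
Z = 54 (Z = 3*(6*3) = 3*18 = 54)
K(D) = 7 + 2*D² (K(D) = (D² + D²) + 7 = 2*D² + 7 = 7 + 2*D²)
q = 93424 (q = (2*8)*(7 + 2*54²) = 16*(7 + 2*2916) = 16*(7 + 5832) = 16*5839 = 93424)
-326*(-71) - q = -326*(-71) - 1*93424 = 23146 - 93424 = -70278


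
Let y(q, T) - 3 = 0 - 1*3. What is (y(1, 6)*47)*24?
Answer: 0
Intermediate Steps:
y(q, T) = 0 (y(q, T) = 3 + (0 - 1*3) = 3 + (0 - 3) = 3 - 3 = 0)
(y(1, 6)*47)*24 = (0*47)*24 = 0*24 = 0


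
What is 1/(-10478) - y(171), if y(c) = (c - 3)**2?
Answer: -295731073/10478 ≈ -28224.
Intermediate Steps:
y(c) = (-3 + c)**2
1/(-10478) - y(171) = 1/(-10478) - (-3 + 171)**2 = -1/10478 - 1*168**2 = -1/10478 - 1*28224 = -1/10478 - 28224 = -295731073/10478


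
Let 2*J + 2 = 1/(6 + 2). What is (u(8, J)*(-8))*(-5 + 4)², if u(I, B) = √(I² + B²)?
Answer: -√16609/2 ≈ -64.438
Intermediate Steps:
J = -15/16 (J = -1 + 1/(2*(6 + 2)) = -1 + (½)/8 = -1 + (½)*(⅛) = -1 + 1/16 = -15/16 ≈ -0.93750)
u(I, B) = √(B² + I²)
(u(8, J)*(-8))*(-5 + 4)² = (√((-15/16)² + 8²)*(-8))*(-5 + 4)² = (√(225/256 + 64)*(-8))*(-1)² = (√(16609/256)*(-8))*1 = ((√16609/16)*(-8))*1 = -√16609/2*1 = -√16609/2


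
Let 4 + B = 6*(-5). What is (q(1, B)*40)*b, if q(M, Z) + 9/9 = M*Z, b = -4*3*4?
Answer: 67200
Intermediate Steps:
B = -34 (B = -4 + 6*(-5) = -4 - 30 = -34)
b = -48 (b = -12*4 = -48)
q(M, Z) = -1 + M*Z
(q(1, B)*40)*b = ((-1 + 1*(-34))*40)*(-48) = ((-1 - 34)*40)*(-48) = -35*40*(-48) = -1400*(-48) = 67200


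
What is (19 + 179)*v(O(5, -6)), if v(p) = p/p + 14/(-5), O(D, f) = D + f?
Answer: -1782/5 ≈ -356.40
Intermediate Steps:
v(p) = -9/5 (v(p) = 1 + 14*(-1/5) = 1 - 14/5 = -9/5)
(19 + 179)*v(O(5, -6)) = (19 + 179)*(-9/5) = 198*(-9/5) = -1782/5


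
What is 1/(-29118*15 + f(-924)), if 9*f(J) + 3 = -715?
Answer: -9/3931648 ≈ -2.2891e-6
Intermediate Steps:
f(J) = -718/9 (f(J) = -⅓ + (⅑)*(-715) = -⅓ - 715/9 = -718/9)
1/(-29118*15 + f(-924)) = 1/(-29118*15 - 718/9) = 1/(-436770 - 718/9) = 1/(-3931648/9) = -9/3931648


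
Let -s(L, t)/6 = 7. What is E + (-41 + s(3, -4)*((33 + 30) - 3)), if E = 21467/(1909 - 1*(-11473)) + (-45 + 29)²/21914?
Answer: -375273729199/146626574 ≈ -2559.4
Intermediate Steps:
s(L, t) = -42 (s(L, t) = -6*7 = -42)
E = 236926815/146626574 (E = 21467/(1909 + 11473) + (-16)²*(1/21914) = 21467/13382 + 256*(1/21914) = 21467*(1/13382) + 128/10957 = 21467/13382 + 128/10957 = 236926815/146626574 ≈ 1.6159)
E + (-41 + s(3, -4)*((33 + 30) - 3)) = 236926815/146626574 + (-41 - 42*((33 + 30) - 3)) = 236926815/146626574 + (-41 - 42*(63 - 3)) = 236926815/146626574 + (-41 - 42*60) = 236926815/146626574 + (-41 - 2520) = 236926815/146626574 - 2561 = -375273729199/146626574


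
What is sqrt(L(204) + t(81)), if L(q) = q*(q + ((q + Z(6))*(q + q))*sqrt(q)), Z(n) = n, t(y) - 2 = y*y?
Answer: sqrt(48179 + 34957440*sqrt(51)) ≈ 15802.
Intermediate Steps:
t(y) = 2 + y**2 (t(y) = 2 + y*y = 2 + y**2)
L(q) = q*(q + 2*q**(3/2)*(6 + q)) (L(q) = q*(q + ((q + 6)*(q + q))*sqrt(q)) = q*(q + ((6 + q)*(2*q))*sqrt(q)) = q*(q + (2*q*(6 + q))*sqrt(q)) = q*(q + 2*q**(3/2)*(6 + q)))
sqrt(L(204) + t(81)) = sqrt((204**2 + 2*204**(7/2) + 12*204**(5/2)) + (2 + 81**2)) = sqrt((41616 + 2*(16979328*sqrt(51)) + 12*(83232*sqrt(51))) + (2 + 6561)) = sqrt((41616 + 33958656*sqrt(51) + 998784*sqrt(51)) + 6563) = sqrt((41616 + 34957440*sqrt(51)) + 6563) = sqrt(48179 + 34957440*sqrt(51))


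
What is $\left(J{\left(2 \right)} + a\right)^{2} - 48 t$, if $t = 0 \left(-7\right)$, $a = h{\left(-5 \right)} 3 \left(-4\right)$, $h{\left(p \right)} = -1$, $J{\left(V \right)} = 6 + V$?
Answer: $400$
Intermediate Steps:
$a = 12$ ($a = \left(-1\right) 3 \left(-4\right) = \left(-3\right) \left(-4\right) = 12$)
$t = 0$
$\left(J{\left(2 \right)} + a\right)^{2} - 48 t = \left(\left(6 + 2\right) + 12\right)^{2} - 0 = \left(8 + 12\right)^{2} + 0 = 20^{2} + 0 = 400 + 0 = 400$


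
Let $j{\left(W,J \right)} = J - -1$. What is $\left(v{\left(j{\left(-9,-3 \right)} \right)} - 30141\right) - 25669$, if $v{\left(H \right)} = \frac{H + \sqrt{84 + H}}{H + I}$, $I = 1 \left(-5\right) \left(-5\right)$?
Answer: $- \frac{1283632}{23} + \frac{\sqrt{82}}{23} \approx -55810.0$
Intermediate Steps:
$j{\left(W,J \right)} = 1 + J$ ($j{\left(W,J \right)} = J + 1 = 1 + J$)
$I = 25$ ($I = \left(-5\right) \left(-5\right) = 25$)
$v{\left(H \right)} = \frac{H + \sqrt{84 + H}}{25 + H}$ ($v{\left(H \right)} = \frac{H + \sqrt{84 + H}}{H + 25} = \frac{H + \sqrt{84 + H}}{25 + H}$)
$\left(v{\left(j{\left(-9,-3 \right)} \right)} - 30141\right) - 25669 = \left(\frac{\left(1 - 3\right) + \sqrt{84 + \left(1 - 3\right)}}{25 + \left(1 - 3\right)} - 30141\right) - 25669 = \left(\frac{-2 + \sqrt{84 - 2}}{25 - 2} - 30141\right) - 25669 = \left(\frac{-2 + \sqrt{82}}{23} - 30141\right) - 25669 = \left(\left(- \frac{2}{23} + \frac{\sqrt{82}}{23}\right) - 30141\right) - 25669 = \left(- \frac{693245}{23} + \frac{\sqrt{82}}{23}\right) - 25669 = - \frac{1283632}{23} + \frac{\sqrt{82}}{23}$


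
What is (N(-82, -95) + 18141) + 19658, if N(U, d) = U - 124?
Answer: 37593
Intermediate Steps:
N(U, d) = -124 + U
(N(-82, -95) + 18141) + 19658 = ((-124 - 82) + 18141) + 19658 = (-206 + 18141) + 19658 = 17935 + 19658 = 37593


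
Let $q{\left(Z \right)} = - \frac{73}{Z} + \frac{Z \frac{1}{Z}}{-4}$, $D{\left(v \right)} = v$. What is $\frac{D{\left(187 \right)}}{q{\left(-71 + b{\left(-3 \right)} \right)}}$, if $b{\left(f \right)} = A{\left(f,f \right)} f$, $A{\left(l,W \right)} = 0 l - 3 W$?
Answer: $\frac{36652}{97} \approx 377.86$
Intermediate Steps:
$A{\left(l,W \right)} = - 3 W$ ($A{\left(l,W \right)} = 0 - 3 W = - 3 W$)
$b{\left(f \right)} = - 3 f^{2}$ ($b{\left(f \right)} = - 3 f f = - 3 f^{2}$)
$q{\left(Z \right)} = - \frac{1}{4} - \frac{73}{Z}$ ($q{\left(Z \right)} = - \frac{73}{Z} + 1 \left(- \frac{1}{4}\right) = - \frac{73}{Z} - \frac{1}{4} = - \frac{1}{4} - \frac{73}{Z}$)
$\frac{D{\left(187 \right)}}{q{\left(-71 + b{\left(-3 \right)} \right)}} = \frac{187}{\frac{1}{4} \frac{1}{-71 - 3 \left(-3\right)^{2}} \left(-292 - \left(-71 - 3 \left(-3\right)^{2}\right)\right)} = \frac{187}{\frac{1}{4} \frac{1}{-71 - 27} \left(-292 - \left(-71 - 27\right)\right)} = \frac{187}{\frac{1}{4} \frac{1}{-98} \left(-292 - -98\right)} = \frac{187}{\frac{1}{4} \left(- \frac{1}{98}\right) \left(-292 + 98\right)} = \frac{187}{\frac{1}{4} \left(- \frac{1}{98}\right) \left(-194\right)} = \frac{187}{\frac{97}{196}} = 187 \cdot \frac{196}{97} = \frac{36652}{97}$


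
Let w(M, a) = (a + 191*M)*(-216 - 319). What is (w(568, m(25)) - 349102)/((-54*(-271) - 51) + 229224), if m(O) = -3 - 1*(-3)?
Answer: -19463394/81269 ≈ -239.49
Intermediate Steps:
m(O) = 0 (m(O) = -3 + 3 = 0)
w(M, a) = -102185*M - 535*a (w(M, a) = (a + 191*M)*(-535) = -102185*M - 535*a)
(w(568, m(25)) - 349102)/((-54*(-271) - 51) + 229224) = ((-102185*568 - 535*0) - 349102)/((-54*(-271) - 51) + 229224) = ((-58041080 + 0) - 349102)/((14634 - 51) + 229224) = (-58041080 - 349102)/(14583 + 229224) = -58390182/243807 = -58390182*1/243807 = -19463394/81269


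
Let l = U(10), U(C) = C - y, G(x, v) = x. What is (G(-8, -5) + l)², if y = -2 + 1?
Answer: 9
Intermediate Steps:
y = -1
U(C) = 1 + C (U(C) = C - 1*(-1) = C + 1 = 1 + C)
l = 11 (l = 1 + 10 = 11)
(G(-8, -5) + l)² = (-8 + 11)² = 3² = 9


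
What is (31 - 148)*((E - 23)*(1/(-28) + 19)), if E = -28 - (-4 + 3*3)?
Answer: 124254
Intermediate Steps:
E = -33 (E = -28 - (-4 + 9) = -28 - 1*5 = -28 - 5 = -33)
(31 - 148)*((E - 23)*(1/(-28) + 19)) = (31 - 148)*((-33 - 23)*(1/(-28) + 19)) = -(-6552)*(-1/28 + 19) = -(-6552)*531/28 = -117*(-1062) = 124254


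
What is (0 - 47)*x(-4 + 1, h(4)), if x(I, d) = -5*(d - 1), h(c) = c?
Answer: 705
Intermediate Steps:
x(I, d) = 5 - 5*d (x(I, d) = -5*(-1 + d) = 5 - 5*d)
(0 - 47)*x(-4 + 1, h(4)) = (0 - 47)*(5 - 5*4) = -47*(5 - 20) = -47*(-15) = 705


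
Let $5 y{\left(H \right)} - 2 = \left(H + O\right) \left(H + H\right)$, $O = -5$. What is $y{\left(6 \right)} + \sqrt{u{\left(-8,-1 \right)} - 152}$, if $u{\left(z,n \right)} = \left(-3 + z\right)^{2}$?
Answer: $\frac{14}{5} + i \sqrt{31} \approx 2.8 + 5.5678 i$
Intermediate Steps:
$y{\left(H \right)} = \frac{2}{5} + \frac{2 H \left(-5 + H\right)}{5}$ ($y{\left(H \right)} = \frac{2}{5} + \frac{\left(H - 5\right) \left(H + H\right)}{5} = \frac{2}{5} + \frac{\left(-5 + H\right) 2 H}{5} = \frac{2}{5} + \frac{2 H \left(-5 + H\right)}{5}$)
$y{\left(6 \right)} + \sqrt{u{\left(-8,-1 \right)} - 152} = \left(\frac{2}{5} - 12 + \frac{2 \cdot 6^{2}}{5}\right) + \sqrt{\left(-3 - 8\right)^{2} - 152} = \left(\frac{2}{5} - 12 + \frac{2}{5} \cdot 36\right) + \sqrt{\left(-11\right)^{2} - 152} = \left(\frac{2}{5} - 12 + \frac{72}{5}\right) + \sqrt{121 - 152} = \frac{14}{5} + \sqrt{-31} = \frac{14}{5} + i \sqrt{31}$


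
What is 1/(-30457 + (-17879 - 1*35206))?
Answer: -1/83542 ≈ -1.1970e-5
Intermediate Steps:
1/(-30457 + (-17879 - 1*35206)) = 1/(-30457 + (-17879 - 35206)) = 1/(-30457 - 53085) = 1/(-83542) = -1/83542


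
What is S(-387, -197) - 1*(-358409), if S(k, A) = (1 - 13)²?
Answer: 358553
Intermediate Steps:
S(k, A) = 144 (S(k, A) = (-12)² = 144)
S(-387, -197) - 1*(-358409) = 144 - 1*(-358409) = 144 + 358409 = 358553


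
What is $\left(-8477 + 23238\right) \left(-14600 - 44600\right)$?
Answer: $-873851200$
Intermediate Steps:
$\left(-8477 + 23238\right) \left(-14600 - 44600\right) = 14761 \left(-59200\right) = -873851200$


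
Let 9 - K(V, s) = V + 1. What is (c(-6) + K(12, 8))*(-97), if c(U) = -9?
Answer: 1261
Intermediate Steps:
K(V, s) = 8 - V (K(V, s) = 9 - (V + 1) = 9 - (1 + V) = 9 + (-1 - V) = 8 - V)
(c(-6) + K(12, 8))*(-97) = (-9 + (8 - 1*12))*(-97) = (-9 + (8 - 12))*(-97) = (-9 - 4)*(-97) = -13*(-97) = 1261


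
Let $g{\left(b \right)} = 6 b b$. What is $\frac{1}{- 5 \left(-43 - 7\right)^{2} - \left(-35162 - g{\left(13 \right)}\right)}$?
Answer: $\frac{1}{23676} \approx 4.2237 \cdot 10^{-5}$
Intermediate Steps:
$g{\left(b \right)} = 6 b^{2}$
$\frac{1}{- 5 \left(-43 - 7\right)^{2} - \left(-35162 - g{\left(13 \right)}\right)} = \frac{1}{- 5 \left(-43 - 7\right)^{2} + \left(\left(13760 + 6 \cdot 13^{2}\right) - -21402\right)} = \frac{1}{- 5 \left(-50\right)^{2} + \left(\left(13760 + 6 \cdot 169\right) + 21402\right)} = \frac{1}{\left(-5\right) 2500 + \left(\left(13760 + 1014\right) + 21402\right)} = \frac{1}{-12500 + \left(14774 + 21402\right)} = \frac{1}{-12500 + 36176} = \frac{1}{23676}$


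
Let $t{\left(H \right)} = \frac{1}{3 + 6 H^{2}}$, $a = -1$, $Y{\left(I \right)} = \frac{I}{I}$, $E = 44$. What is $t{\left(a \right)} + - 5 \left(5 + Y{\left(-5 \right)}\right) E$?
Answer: $- \frac{11879}{9} \approx -1319.9$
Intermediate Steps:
$Y{\left(I \right)} = 1$
$t{\left(a \right)} + - 5 \left(5 + Y{\left(-5 \right)}\right) E = \frac{1}{3 \left(1 + 2 \left(-1\right)^{2}\right)} + - 5 \left(5 + 1\right) 44 = \frac{1}{3 \left(1 + 2 \cdot 1\right)} + \left(-5\right) 6 \cdot 44 = \frac{1}{3 \left(1 + 2\right)} - 1320 = \frac{1}{3 \cdot 3} - 1320 = \frac{1}{3} \cdot \frac{1}{3} - 1320 = \frac{1}{9} - 1320 = - \frac{11879}{9}$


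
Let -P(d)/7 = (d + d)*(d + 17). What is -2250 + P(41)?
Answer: -35542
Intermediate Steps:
P(d) = -14*d*(17 + d) (P(d) = -7*(d + d)*(d + 17) = -7*2*d*(17 + d) = -14*d*(17 + d))
-2250 + P(41) = -2250 - 14*41*(17 + 41) = -2250 - 14*41*58 = -2250 - 33292 = -35542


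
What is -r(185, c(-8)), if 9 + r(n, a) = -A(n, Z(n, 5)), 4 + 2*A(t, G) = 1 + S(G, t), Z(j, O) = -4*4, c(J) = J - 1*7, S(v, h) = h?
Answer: 100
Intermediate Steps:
c(J) = -7 + J (c(J) = J - 7 = -7 + J)
Z(j, O) = -16
A(t, G) = -3/2 + t/2 (A(t, G) = -2 + (1 + t)/2 = -2 + (½ + t/2) = -3/2 + t/2)
r(n, a) = -15/2 - n/2 (r(n, a) = -9 - (-3/2 + n/2) = -9 + (3/2 - n/2) = -15/2 - n/2)
-r(185, c(-8)) = -(-15/2 - ½*185) = -(-15/2 - 185/2) = -1*(-100) = 100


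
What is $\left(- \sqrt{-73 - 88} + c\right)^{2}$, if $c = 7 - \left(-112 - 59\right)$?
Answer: $\left(178 - i \sqrt{161}\right)^{2} \approx 31523.0 - 4517.1 i$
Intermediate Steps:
$c = 178$ ($c = 7 - \left(-112 - 59\right) = 7 - -171 = 7 + 171 = 178$)
$\left(- \sqrt{-73 - 88} + c\right)^{2} = \left(- \sqrt{-73 - 88} + 178\right)^{2} = \left(- \sqrt{-161} + 178\right)^{2} = \left(- i \sqrt{161} + 178\right)^{2} = \left(178 - i \sqrt{161}\right)^{2}$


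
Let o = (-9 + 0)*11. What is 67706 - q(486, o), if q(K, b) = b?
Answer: 67805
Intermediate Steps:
o = -99 (o = -9*11 = -99)
67706 - q(486, o) = 67706 - 1*(-99) = 67706 + 99 = 67805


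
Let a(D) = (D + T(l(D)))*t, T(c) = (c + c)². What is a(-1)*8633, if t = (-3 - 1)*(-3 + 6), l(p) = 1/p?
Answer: -310788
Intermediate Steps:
T(c) = 4*c² (T(c) = (2*c)² = 4*c²)
t = -12 (t = -4*3 = -12)
a(D) = -48/D² - 12*D (a(D) = (D + 4*(1/D)²)*(-12) = (D + 4/D²)*(-12) = -48/D² - 12*D)
a(-1)*8633 = (-48/(-1)² - 12*(-1))*8633 = (-48*1 + 12)*8633 = (-48 + 12)*8633 = -36*8633 = -310788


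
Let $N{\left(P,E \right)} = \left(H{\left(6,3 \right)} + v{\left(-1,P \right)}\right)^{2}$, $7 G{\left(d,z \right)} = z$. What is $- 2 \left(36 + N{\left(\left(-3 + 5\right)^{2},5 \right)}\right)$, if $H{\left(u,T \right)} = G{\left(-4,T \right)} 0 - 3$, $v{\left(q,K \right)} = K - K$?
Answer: $-90$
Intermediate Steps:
$v{\left(q,K \right)} = 0$
$G{\left(d,z \right)} = \frac{z}{7}$
$H{\left(u,T \right)} = -3$ ($H{\left(u,T \right)} = \frac{T}{7} \cdot 0 - 3 = 0 - 3 = -3$)
$N{\left(P,E \right)} = 9$ ($N{\left(P,E \right)} = \left(-3 + 0\right)^{2} = \left(-3\right)^{2} = 9$)
$- 2 \left(36 + N{\left(\left(-3 + 5\right)^{2},5 \right)}\right) = - 2 \left(36 + 9\right) = \left(-2\right) 45 = -90$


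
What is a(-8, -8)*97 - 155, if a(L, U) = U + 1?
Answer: -834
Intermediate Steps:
a(L, U) = 1 + U
a(-8, -8)*97 - 155 = (1 - 8)*97 - 155 = -7*97 - 155 = -679 - 155 = -834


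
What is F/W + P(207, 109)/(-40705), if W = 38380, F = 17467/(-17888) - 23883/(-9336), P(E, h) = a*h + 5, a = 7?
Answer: -40931524727823/2174173072722560 ≈ -0.018826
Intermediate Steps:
P(E, h) = 5 + 7*h (P(E, h) = 7*h + 5 = 5 + 7*h)
F = 11006133/6958432 (F = 17467*(-1/17888) - 23883*(-1/9336) = -17467/17888 + 7961/3112 = 11006133/6958432 ≈ 1.5817)
F/W + P(207, 109)/(-40705) = (11006133/6958432)/38380 + (5 + 7*109)/(-40705) = (11006133/6958432)*(1/38380) + (5 + 763)*(-1/40705) = 11006133/267064620160 + 768*(-1/40705) = 11006133/267064620160 - 768/40705 = -40931524727823/2174173072722560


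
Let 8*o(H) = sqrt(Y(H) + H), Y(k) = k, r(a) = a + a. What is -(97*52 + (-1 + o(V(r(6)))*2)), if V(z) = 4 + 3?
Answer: -5043 - sqrt(14)/4 ≈ -5043.9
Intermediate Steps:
r(a) = 2*a
V(z) = 7
o(H) = sqrt(2)*sqrt(H)/8 (o(H) = sqrt(H + H)/8 = sqrt(2*H)/8 = (sqrt(2)*sqrt(H))/8 = sqrt(2)*sqrt(H)/8)
-(97*52 + (-1 + o(V(r(6)))*2)) = -(97*52 + (-1 + (sqrt(2)*sqrt(7)/8)*2)) = -(5044 + (-1 + (sqrt(14)/8)*2)) = -(5044 + (-1 + sqrt(14)/4)) = -(5043 + sqrt(14)/4) = -5043 - sqrt(14)/4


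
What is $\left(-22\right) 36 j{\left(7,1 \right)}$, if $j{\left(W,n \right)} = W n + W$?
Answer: $-11088$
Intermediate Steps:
$j{\left(W,n \right)} = W + W n$
$\left(-22\right) 36 j{\left(7,1 \right)} = \left(-22\right) 36 \cdot 7 \left(1 + 1\right) = - 792 \cdot 7 \cdot 2 = \left(-792\right) 14 = -11088$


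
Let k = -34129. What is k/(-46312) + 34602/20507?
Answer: 2302371227/949720184 ≈ 2.4243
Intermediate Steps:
k/(-46312) + 34602/20507 = -34129/(-46312) + 34602/20507 = -34129*(-1/46312) + 34602*(1/20507) = 34129/46312 + 34602/20507 = 2302371227/949720184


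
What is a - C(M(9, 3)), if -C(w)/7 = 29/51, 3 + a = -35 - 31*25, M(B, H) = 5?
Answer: -41260/51 ≈ -809.02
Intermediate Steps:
a = -813 (a = -3 + (-35 - 31*25) = -3 + (-35 - 775) = -3 - 810 = -813)
C(w) = -203/51
a - C(M(9, 3)) = -813 - 1*(-203/51) = -813 + 203/51 = -41260/51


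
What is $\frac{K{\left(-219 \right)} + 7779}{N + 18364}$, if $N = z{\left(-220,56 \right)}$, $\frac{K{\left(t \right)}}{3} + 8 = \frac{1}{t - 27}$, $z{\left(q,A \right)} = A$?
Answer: $\frac{635909}{1510440} \approx 0.42101$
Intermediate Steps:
$K{\left(t \right)} = -24 + \frac{3}{-27 + t}$ ($K{\left(t \right)} = -24 + \frac{3}{t - 27} = -24 + \frac{3}{-27 + t}$)
$N = 56$
$\frac{K{\left(-219 \right)} + 7779}{N + 18364} = \frac{\frac{3 \left(217 - -1752\right)}{-27 - 219} + 7779}{56 + 18364} = \frac{\frac{3 \left(217 + 1752\right)}{-246} + 7779}{18420} = \left(3 \left(- \frac{1}{246}\right) 1969 + 7779\right) \frac{1}{18420} = \left(- \frac{1969}{82} + 7779\right) \frac{1}{18420} = \frac{635909}{82} \cdot \frac{1}{18420} = \frac{635909}{1510440}$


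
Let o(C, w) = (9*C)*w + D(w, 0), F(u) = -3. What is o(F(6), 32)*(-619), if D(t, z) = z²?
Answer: 534816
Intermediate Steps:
o(C, w) = 9*C*w (o(C, w) = (9*C)*w + 0² = 9*C*w + 0 = 9*C*w)
o(F(6), 32)*(-619) = (9*(-3)*32)*(-619) = -864*(-619) = 534816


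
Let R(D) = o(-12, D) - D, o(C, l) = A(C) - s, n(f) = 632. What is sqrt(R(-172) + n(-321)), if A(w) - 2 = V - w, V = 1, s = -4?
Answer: sqrt(823) ≈ 28.688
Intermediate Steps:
A(w) = 3 - w (A(w) = 2 + (1 - w) = 3 - w)
o(C, l) = 7 - C (o(C, l) = (3 - C) - 1*(-4) = (3 - C) + 4 = 7 - C)
R(D) = 19 - D (R(D) = (7 - 1*(-12)) - D = (7 + 12) - D = 19 - D)
sqrt(R(-172) + n(-321)) = sqrt((19 - 1*(-172)) + 632) = sqrt((19 + 172) + 632) = sqrt(191 + 632) = sqrt(823)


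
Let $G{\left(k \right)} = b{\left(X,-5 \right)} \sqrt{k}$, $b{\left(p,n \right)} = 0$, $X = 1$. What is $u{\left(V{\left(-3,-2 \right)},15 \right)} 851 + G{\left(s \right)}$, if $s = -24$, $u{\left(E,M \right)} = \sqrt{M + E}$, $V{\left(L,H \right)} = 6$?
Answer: $851 \sqrt{21} \approx 3899.8$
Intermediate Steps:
$u{\left(E,M \right)} = \sqrt{E + M}$
$G{\left(k \right)} = 0$ ($G{\left(k \right)} = 0 \sqrt{k} = 0$)
$u{\left(V{\left(-3,-2 \right)},15 \right)} 851 + G{\left(s \right)} = \sqrt{6 + 15} \cdot 851 + 0 = \sqrt{21} \cdot 851 + 0 = 851 \sqrt{21} + 0 = 851 \sqrt{21}$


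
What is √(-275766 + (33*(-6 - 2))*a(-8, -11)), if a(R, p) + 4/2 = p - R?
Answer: 3*I*√30494 ≈ 523.88*I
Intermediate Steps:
a(R, p) = -2 + p - R (a(R, p) = -2 + (p - R) = -2 + p - R)
√(-275766 + (33*(-6 - 2))*a(-8, -11)) = √(-275766 + (33*(-6 - 2))*(-2 - 11 - 1*(-8))) = √(-275766 + (33*(-8))*(-2 - 11 + 8)) = √(-275766 - 264*(-5)) = √(-275766 + 1320) = √(-274446) = 3*I*√30494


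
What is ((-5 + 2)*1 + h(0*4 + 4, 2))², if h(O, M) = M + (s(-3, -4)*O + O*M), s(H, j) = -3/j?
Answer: 100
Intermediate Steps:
h(O, M) = M + 3*O/4 + M*O (h(O, M) = M + ((-3/(-4))*O + O*M) = M + ((-3*(-¼))*O + M*O) = M + (3*O/4 + M*O) = M + 3*O/4 + M*O)
((-5 + 2)*1 + h(0*4 + 4, 2))² = ((-5 + 2)*1 + (2 + 3*(0*4 + 4)/4 + 2*(0*4 + 4)))² = (-3*1 + (2 + 3*(0 + 4)/4 + 2*(0 + 4)))² = (-3 + (2 + (¾)*4 + 2*4))² = (-3 + (2 + 3 + 8))² = (-3 + 13)² = 10² = 100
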